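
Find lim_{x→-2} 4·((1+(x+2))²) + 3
Direct substitution at x = -2 gives 7.

Final answer: 7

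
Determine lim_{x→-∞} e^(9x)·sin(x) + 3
Evaluate the dominant behaviour as x → -∞; each term tends to a finite value or vanishes.
Limit = 3.

Final answer: 3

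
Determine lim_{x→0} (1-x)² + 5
Direct substitution at x = 0 gives 6.

Final answer: 6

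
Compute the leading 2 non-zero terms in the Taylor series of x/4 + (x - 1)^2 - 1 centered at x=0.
x^2 - 7·x/4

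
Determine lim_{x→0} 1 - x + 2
Direct substitution at x = 0 gives 3.

Final answer: 3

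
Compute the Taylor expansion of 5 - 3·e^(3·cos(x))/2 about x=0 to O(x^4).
9·x^2·e^(3)/4 - 3·e^(3)/2 + 5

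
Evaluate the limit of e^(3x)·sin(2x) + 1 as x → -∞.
Evaluate the dominant behaviour as x → -∞; each term tends to a finite value or vanishes.
Limit = 1.

Final answer: 1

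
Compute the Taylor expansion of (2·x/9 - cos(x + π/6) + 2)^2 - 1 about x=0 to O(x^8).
x^7·(2 - √(3)/2)^2·(-1/(5040·(2 - √(3)/2)) + 17·√(3)/(2592·(2 - √(3)/2)^2)) + x^6·(2 - √(3)/2)^2·(-79/(4320·(2 - √(3)/2)^2) + √(3)/(720·(2 - √(3)/2))) + x^5·(2 - √(3)/2)^2·(-31·√(3)/(432·(2 - √(3)/2)^2) + 1/(120·(2 - √(3)/2))) + x^4·(2 - √(3)/2)^2·(-√(3)/(24·(2 - √(3)/2)) + 29/(432·(2 - √(3)/2)^2)) + x^3·(2 - √(3)/2)^2·(-1/(6·(2 - √(3)/2)) + 13·√(3)/(36·(2 - √(3)/2)^2)) + x^2·(2 - √(3)/2)^2·(169/(324·(2 - √(3)/2)^2) + √(3)/(2·(2 - √(3)/2))) + x·(26/9 - 13·√(3)/18) - 1 + (2 - √(3)/2)^2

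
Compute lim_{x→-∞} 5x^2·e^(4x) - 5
The product is a 0·∞ indeterminate form at x → -∞.
Rewrite the product as 5x^2 / e^(-4x) (an ∞/∞ form) and apply L'Hôpital, or use the standard hierarchy e^(4|x|) ≫ |x^2| as x → -∞.
The indeterminate product → 0, so the limit = -5.

Final answer: -5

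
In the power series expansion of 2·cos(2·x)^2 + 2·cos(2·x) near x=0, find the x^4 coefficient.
Expand to order 4: 2·cos(2·x)^2 + 2·cos(2·x) = 12·x^4 - 12·x^2 + 4 + O(x^5).
The coefficient of x^4 is 12.

Final answer: 12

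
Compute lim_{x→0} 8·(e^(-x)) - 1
Direct substitution at x = 0 gives 7.

Final answer: 7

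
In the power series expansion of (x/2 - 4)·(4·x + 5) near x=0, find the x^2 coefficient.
Expand to order 2: (x/2 - 4)·(4·x + 5) = 2·x^2 - 27·x/2 - 20 + O(x^3).
The coefficient of x^2 is 2.

Final answer: 2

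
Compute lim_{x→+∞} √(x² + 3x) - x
As x → +∞: multiply by the conjugate to get (3x)/(√(x²+3x)+x); the denominator ~ 2x, so the limit is 3/2.
Limit = 3/2.

Final answer: 3/2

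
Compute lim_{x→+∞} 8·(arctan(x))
Evaluate the dominant behaviour as x → +∞; each term tends to a finite value or vanishes.
Limit = 4·π.

Final answer: 4·π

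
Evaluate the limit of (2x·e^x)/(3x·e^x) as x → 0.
Both numerator and denominator → 0 as x → 0; this is a 0/0 indeterminate form.
Expand each to leading order near x = 0: numerator ~ 2·x, denominator ~ 3·x.
The limit of the ratio is 2/3.

Final answer: 2/3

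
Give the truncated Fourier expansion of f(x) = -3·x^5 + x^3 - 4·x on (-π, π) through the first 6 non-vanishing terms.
(-740 - 6·π^4 + 122·π^2)·sin(x) + (-16·π^2 + 28 + 3·π^4)·sin(2·x) + (-2·π^4 - 164/27 + 46·π^2/9)·sin(3·x) + (-19·π^2/8 + 185/64 + 3·π^4/2)·sin(4·x) + (-6·π^4/5 - 1204/625 + 34·π^2/25)·sin(5·x) + (-8·π^2/9 + 40/27 + π^4)·sin(6·x)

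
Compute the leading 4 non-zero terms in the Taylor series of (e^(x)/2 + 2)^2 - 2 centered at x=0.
2·x^3/3 + 3·x^2/2 + 5·x/2 + 17/4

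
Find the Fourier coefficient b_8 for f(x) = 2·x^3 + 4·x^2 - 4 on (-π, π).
b_8 = (1/π) ∫_{-π}^{π} f(x)·sin(8x) dx.
Evaluate the integral (use parity and integration by parts as needed): b_8 = 3/64 - π^2/2.

Final answer: 3/64 - π^2/2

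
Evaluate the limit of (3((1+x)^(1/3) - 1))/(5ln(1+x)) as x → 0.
Both numerator and denominator → 0 as x → 0; this is a 0/0 indeterminate form.
Expand each to leading order near x = 0: numerator ~ x, denominator ~ 5·x.
The limit of the ratio is 1/5.

Final answer: 1/5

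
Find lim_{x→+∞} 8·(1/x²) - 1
Evaluate the dominant behaviour as x → +∞; each term tends to a finite value or vanishes.
Limit = -1.

Final answer: -1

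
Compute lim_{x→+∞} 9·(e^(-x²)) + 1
Evaluate the dominant behaviour as x → +∞; each term tends to a finite value or vanishes.
Limit = 1.

Final answer: 1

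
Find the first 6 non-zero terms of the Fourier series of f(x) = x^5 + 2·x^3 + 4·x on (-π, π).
(-36·π^2 + 2·π^4 + 224)·sin(x) + (-π^4 - 17/2 + 3·π^2)·sin(2·x) + (-4·π^2/27 + 224/81 + 2·π^4/3)·sin(3·x) + (-π^4/2 - 3·π^2/8 - 119/64)·sin(4·x) + (928/625 + 12·π^2/25 + 2·π^4/5)·sin(5·x) + (-π^4/3 - 13·π^2/27 - 203/162)·sin(6·x)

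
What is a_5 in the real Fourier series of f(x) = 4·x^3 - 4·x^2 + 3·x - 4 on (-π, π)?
a_5 = (1/π) ∫_{-π}^{π} f(x)·cos(5x) dx.
Evaluate the integral (use parity and integration by parts as needed): a_5 = 16/25.

Final answer: 16/25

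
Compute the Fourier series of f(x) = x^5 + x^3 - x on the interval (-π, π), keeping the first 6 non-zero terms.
(-38·π^2 + 2·π^4 + 226)·sin(x) + (-π^4 - 5 + 4·π^2)·sin(2·x) + (-22·π^2/27 - 10/81 + 2·π^4/3)·sin(3·x) + (-π^4/2 + 29/64 + π^2/8)·sin(4·x) + (-262/625 + 2·π^2/25 + 2·π^4/5)·sin(5·x) + (-π^4/3 - 4·π^2/27 + 29/81)·sin(6·x)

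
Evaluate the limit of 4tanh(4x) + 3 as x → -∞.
Evaluate the dominant behaviour as x → -∞; each term tends to a finite value or vanishes.
Limit = -1.

Final answer: -1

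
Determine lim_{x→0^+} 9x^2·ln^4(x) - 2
The product is a 0·∞ indeterminate form at x → 0⁺.
Rewrite the product as 9·ln^4(x) / x^(-2) and apply L'Hôpital, or use the standard hierarchy x^(-2) ≫ |ln x|^4 as x → 0⁺.
The indeterminate product → 0, so the limit = -2.

Final answer: -2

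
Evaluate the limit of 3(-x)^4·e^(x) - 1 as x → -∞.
The product is a 0·∞ indeterminate form at x → -∞.
Rewrite the product as 3(-x)^4 / e^(-x) (an ∞/∞ form) and apply L'Hôpital, or use the standard hierarchy e^(|x|) ≫ |(-x)^4| as x → -∞.
The indeterminate product → 0, so the limit = -1.

Final answer: -1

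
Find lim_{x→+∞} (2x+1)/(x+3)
Evaluate the dominant behaviour as x → +∞; each term tends to a finite value or vanishes.
Limit = 2.

Final answer: 2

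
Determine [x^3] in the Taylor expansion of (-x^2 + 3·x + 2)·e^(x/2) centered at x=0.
Expand to order 3: (-x^2 + 3·x + 2)·e^(x/2) = -x^3/12 + 3·x^2/4 + 4·x + 2 + O(x^4).
The coefficient of x^3 is -1/12.

Final answer: -1/12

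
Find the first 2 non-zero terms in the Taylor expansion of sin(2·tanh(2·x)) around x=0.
-16·x^3 + 4·x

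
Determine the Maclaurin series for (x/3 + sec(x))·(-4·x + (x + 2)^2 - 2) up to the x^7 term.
17·x^6/45 + 11·x^4/12 + x^3/3 + 2·x^2 + 2·x/3 + 2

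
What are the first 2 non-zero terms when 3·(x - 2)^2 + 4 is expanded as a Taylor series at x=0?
16 - 12·x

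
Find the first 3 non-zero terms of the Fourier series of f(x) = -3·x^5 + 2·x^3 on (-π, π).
(-744 - 6·π^4 + 124·π^2)·sin(x) + (-17·π^2 + 51/2 + 3·π^4)·sin(2·x) + (-2·π^4 - 104/27 + 52·π^2/9)·sin(3·x)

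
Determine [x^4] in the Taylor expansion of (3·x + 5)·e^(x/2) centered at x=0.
Expand to order 4: (3·x + 5)·e^(x/2) = 29·x^4/384 + 23·x^3/48 + 17·x^2/8 + 11·x/2 + 5 + O(x^5).
The coefficient of x^4 is 29/384.

Final answer: 29/384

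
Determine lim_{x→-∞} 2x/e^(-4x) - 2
The quotient is an ∞/∞ indeterminate form as x → -∞.
Compare growth rates of the dominant terms (exponentials ≫ polynomials ≫ logarithms), or apply L'Hôpital's rule; the quotient → 0.
Adding the constant: 0 - 2 = -2. Limit = -2.

Final answer: -2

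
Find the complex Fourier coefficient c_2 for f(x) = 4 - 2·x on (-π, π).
Compute the real Fourier coefficients first: a_2 = 0, b_2 = 2.
Then c_2 = (a_2 − i·b_2)/2 = -i.

Final answer: -i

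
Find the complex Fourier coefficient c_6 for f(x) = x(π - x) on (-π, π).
Compute the real Fourier coefficients first: a_6 = -1/9, b_6 = -π/3.
Then c_6 = (a_6 − i·b_6)/2 = -1/18 + i·π/6.

Final answer: -1/18 + i·π/6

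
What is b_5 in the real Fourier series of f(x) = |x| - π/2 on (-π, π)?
b_5 = (1/π) ∫_{-π}^{π} f(x)·sin(5x) dx.
Evaluate the integral (use parity and integration by parts as needed): b_5 = 0.

Final answer: 0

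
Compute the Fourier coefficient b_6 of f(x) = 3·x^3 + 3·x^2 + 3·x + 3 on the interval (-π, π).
b_6 = (1/π) ∫_{-π}^{π} f(x)·sin(6x) dx.
Evaluate the integral (use parity and integration by parts as needed): b_6 = -π^2 - 5/6.

Final answer: -π^2 - 5/6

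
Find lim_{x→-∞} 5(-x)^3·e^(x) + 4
The product is a 0·∞ indeterminate form at x → -∞.
Rewrite the product as 5(-x)^3 / e^(-x) (an ∞/∞ form) and apply L'Hôpital, or use the standard hierarchy e^(|x|) ≫ |(-x)^3| as x → -∞.
The indeterminate product → 0, so the limit = 4.

Final answer: 4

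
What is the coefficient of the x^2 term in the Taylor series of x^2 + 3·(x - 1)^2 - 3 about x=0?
Expand to order 2: x^2 + 3·(x - 1)^2 - 3 = 4·x^2 - 6·x + O(x^3).
The coefficient of x^2 is 4.

Final answer: 4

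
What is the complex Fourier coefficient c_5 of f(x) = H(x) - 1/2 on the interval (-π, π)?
Compute the real Fourier coefficients first: a_5 = 0, b_5 = 2/(5·π).
Then c_5 = (a_5 − i·b_5)/2 = -i/(5·π).

Final answer: -i/(5·π)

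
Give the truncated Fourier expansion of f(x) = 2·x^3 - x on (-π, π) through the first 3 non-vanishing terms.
(-26 + 4·π^2)·sin(x) + (4 - 2·π^2)·sin(2·x) + (-14/9 + 4·π^2/3)·sin(3·x)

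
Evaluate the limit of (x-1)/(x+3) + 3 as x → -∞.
Evaluate the dominant behaviour as x → -∞; each term tends to a finite value or vanishes.
Limit = 4.

Final answer: 4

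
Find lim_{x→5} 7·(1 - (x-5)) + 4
Direct substitution at x = 5 gives 11.

Final answer: 11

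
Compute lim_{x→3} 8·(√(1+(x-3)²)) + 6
Direct substitution at x = 3 gives 14.

Final answer: 14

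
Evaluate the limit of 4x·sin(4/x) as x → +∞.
As x → +∞: let u = 4/x → 0⁺; then 4·x·sin(4/x) = 4·4·sin(u)/u → 4·4·1 = 16.
Limit = 16.

Final answer: 16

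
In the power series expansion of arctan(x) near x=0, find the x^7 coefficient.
Expand to order 7: arctan(x) = -x^7/7 + x^5/5 - x^3/3 + x + O(x^8).
The coefficient of x^7 is -1/7.

Final answer: -1/7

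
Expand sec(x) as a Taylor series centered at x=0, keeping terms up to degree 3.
x^2/2 + 1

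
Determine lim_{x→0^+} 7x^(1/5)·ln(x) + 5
The product is a 0·∞ indeterminate form at x → 0⁺.
Rewrite the product as 7·ln(x) / x^(-1/5) and apply L'Hôpital, or use the standard hierarchy x^(-1/5) ≫ |ln x| as x → 0⁺.
The indeterminate product → 0, so the limit = 5.

Final answer: 5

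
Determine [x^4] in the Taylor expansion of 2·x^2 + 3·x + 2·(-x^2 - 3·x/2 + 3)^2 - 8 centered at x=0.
Expand to order 4: 2·x^2 + 3·x + 2·(-x^2 - 3·x/2 + 3)^2 - 8 = 2·x^4 + 6·x^3 - 11·x^2/2 - 15·x + 10 + O(x^5).
The coefficient of x^4 is 2.

Final answer: 2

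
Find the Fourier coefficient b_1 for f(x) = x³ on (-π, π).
b_1 = (1/π) ∫_{-π}^{π} f(x)·sin(1x) dx.
Evaluate the integral (use parity and integration by parts as needed): b_1 = -12 + 2·π^2.

Final answer: -12 + 2·π^2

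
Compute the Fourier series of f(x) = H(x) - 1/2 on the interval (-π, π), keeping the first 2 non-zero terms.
2·sin(x)/π + 2·sin(3·x)/(3·π)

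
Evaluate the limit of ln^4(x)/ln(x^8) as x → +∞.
This is an ∞/∞ indeterminate form as x → +∞.
Write ln(x^8) = 8·ln(x), reducing the quotient to ln^3(x)/8 → ∞.
Limit = ∞.

Final answer: ∞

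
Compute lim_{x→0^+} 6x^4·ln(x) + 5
The product is a 0·∞ indeterminate form at x → 0⁺.
Rewrite the product as 6·ln(x) / x^(-4) and apply L'Hôpital, or use the standard hierarchy x^(-4) ≫ |ln x| as x → 0⁺.
The indeterminate product → 0, so the limit = 5.

Final answer: 5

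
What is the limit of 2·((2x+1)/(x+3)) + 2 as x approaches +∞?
Evaluate the dominant behaviour as x → +∞; each term tends to a finite value or vanishes.
Limit = 6.

Final answer: 6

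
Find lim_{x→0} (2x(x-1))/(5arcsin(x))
Both numerator and denominator → 0 as x → 0; this is a 0/0 indeterminate form.
Expand each to leading order near x = 0: numerator ~ -2·x, denominator ~ 5·x.
The limit of the ratio is -2/5.

Final answer: -2/5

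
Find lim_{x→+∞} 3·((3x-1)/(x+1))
Evaluate the dominant behaviour as x → +∞; each term tends to a finite value or vanishes.
Limit = 9.

Final answer: 9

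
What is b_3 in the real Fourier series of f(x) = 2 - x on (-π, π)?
b_3 = (1/π) ∫_{-π}^{π} f(x)·sin(3x) dx.
Evaluate the integral (use parity and integration by parts as needed): b_3 = -2/3.

Final answer: -2/3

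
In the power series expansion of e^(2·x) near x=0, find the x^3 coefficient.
Expand to order 3: e^(2·x) = 4·x^3/3 + 2·x^2 + 2·x + 1 + O(x^4).
The coefficient of x^3 is 4/3.

Final answer: 4/3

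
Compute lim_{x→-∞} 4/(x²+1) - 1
Evaluate the dominant behaviour as x → -∞; each term tends to a finite value or vanishes.
Limit = -1.

Final answer: -1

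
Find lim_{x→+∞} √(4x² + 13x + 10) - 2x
As x → +∞: multiply by the conjugate to get (13x+10)/(√(4x²+13x+10)+2x); the denominator ~ 4x, so the limit is 13/4.
Limit = 13/4.

Final answer: 13/4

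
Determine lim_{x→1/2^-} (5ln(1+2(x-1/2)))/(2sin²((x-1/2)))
Both numerator and denominator → 0 as x → 1/2^-; this is a 0/0 indeterminate form.
Expand each to leading order near x = 1/2: numerator ~ 10·(x - 1/2), denominator ~ 2·(x - 1/2)^2.
The limit of the ratio is -∞.

Final answer: -∞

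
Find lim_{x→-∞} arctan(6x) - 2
Evaluate the dominant behaviour as x → -∞; each term tends to a finite value or vanishes.
Limit = -2 - π/2.

Final answer: -2 - π/2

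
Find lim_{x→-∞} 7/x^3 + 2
Evaluate the dominant behaviour as x → -∞; each term tends to a finite value or vanishes.
Limit = 2.

Final answer: 2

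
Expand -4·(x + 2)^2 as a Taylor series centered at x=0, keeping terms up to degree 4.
-4·x^2 - 16·x - 16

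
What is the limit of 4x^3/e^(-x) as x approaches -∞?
This is an ∞/∞ indeterminate form as x → -∞.
Compare growth rates of the dominant terms (exponentials ≫ polynomials ≫ logarithms), or apply L'Hôpital's rule; the quotient → 0.
Limit = 0.

Final answer: 0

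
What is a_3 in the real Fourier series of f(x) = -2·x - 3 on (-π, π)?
a_3 = (1/π) ∫_{-π}^{π} f(x)·cos(3x) dx.
Evaluate the integral (use parity and integration by parts as needed): a_3 = 0.

Final answer: 0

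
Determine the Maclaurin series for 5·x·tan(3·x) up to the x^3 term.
15·x^2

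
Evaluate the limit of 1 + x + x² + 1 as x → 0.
Direct substitution at x = 0 gives 2.

Final answer: 2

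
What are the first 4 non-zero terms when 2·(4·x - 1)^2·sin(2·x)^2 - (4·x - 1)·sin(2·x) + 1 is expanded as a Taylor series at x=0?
368·x^4/3 - 196·x^3/3 + 2·x + 1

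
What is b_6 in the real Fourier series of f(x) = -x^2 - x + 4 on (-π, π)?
b_6 = (1/π) ∫_{-π}^{π} f(x)·sin(6x) dx.
Evaluate the integral (use parity and integration by parts as needed): b_6 = 1/3.

Final answer: 1/3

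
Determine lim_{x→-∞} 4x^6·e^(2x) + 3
The product is a 0·∞ indeterminate form at x → -∞.
Rewrite the product as 4x^6 / e^(-2x) (an ∞/∞ form) and apply L'Hôpital, or use the standard hierarchy e^(2|x|) ≫ |x^6| as x → -∞.
The indeterminate product → 0, so the limit = 3.

Final answer: 3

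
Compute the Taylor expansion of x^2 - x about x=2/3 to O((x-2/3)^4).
-2/9 + (x - 2/3)/3 + (x - 2/3)^2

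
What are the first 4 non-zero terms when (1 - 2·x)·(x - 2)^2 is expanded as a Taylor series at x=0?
-2·x^3 + 9·x^2 - 12·x + 4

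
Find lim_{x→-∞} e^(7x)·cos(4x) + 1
Evaluate the dominant behaviour as x → -∞; each term tends to a finite value or vanishes.
Limit = 1.

Final answer: 1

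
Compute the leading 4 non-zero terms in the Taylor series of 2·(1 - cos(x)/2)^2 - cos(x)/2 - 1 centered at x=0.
-3·x^6/160 + x^4/16 + 3·x^2/4 - 1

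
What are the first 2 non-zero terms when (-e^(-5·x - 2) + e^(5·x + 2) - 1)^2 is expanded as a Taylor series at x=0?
x·(10·e^(-2)/(-1 - e^(-2) + e^(2)) + 10·e^(2)/(-1 - e^(-2) + e^(2)))·(-1 - e^(-2) + e^(2))^2 + (-1 - e^(-2) + e^(2))^2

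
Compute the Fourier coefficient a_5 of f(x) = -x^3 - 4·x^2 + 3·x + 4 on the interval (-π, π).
a_5 = (1/π) ∫_{-π}^{π} f(x)·cos(5x) dx.
Evaluate the integral (use parity and integration by parts as needed): a_5 = 16/25.

Final answer: 16/25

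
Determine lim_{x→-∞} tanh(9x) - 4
Evaluate the dominant behaviour as x → -∞; each term tends to a finite value or vanishes.
Limit = -5.

Final answer: -5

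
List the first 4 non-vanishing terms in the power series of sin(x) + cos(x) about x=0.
-x^3/6 - x^2/2 + x + 1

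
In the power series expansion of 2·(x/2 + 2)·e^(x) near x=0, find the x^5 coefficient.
Expand to order 5: 2·(x/2 + 2)·e^(x) = 3·x^5/40 + x^4/3 + 7·x^3/6 + 3·x^2 + 5·x + 4 + O(x^6).
The coefficient of x^5 is 3/40.

Final answer: 3/40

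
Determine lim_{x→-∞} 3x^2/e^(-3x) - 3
The quotient is an ∞/∞ indeterminate form as x → -∞.
Compare growth rates of the dominant terms (exponentials ≫ polynomials ≫ logarithms), or apply L'Hôpital's rule; the quotient → 0.
Adding the constant: 0 - 3 = -3. Limit = -3.

Final answer: -3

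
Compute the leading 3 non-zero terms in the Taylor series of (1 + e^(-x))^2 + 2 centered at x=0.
3·x^2 - 4·x + 6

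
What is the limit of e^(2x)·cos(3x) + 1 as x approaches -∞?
Evaluate the dominant behaviour as x → -∞; each term tends to a finite value or vanishes.
Limit = 1.

Final answer: 1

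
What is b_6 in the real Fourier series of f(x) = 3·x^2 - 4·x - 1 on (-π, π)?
b_6 = (1/π) ∫_{-π}^{π} f(x)·sin(6x) dx.
Evaluate the integral (use parity and integration by parts as needed): b_6 = 4/3.

Final answer: 4/3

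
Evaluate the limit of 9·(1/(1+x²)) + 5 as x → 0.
Direct substitution at x = 0 gives 14.

Final answer: 14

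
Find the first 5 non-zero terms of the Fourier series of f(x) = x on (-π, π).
2·sin(x) - sin(2·x) + 2·sin(3·x)/3 - sin(4·x)/2 + 2·sin(5·x)/5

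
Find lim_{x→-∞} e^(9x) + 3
Evaluate the dominant behaviour as x → -∞; each term tends to a finite value or vanishes.
Limit = 3.

Final answer: 3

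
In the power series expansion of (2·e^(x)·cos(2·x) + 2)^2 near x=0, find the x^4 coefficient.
Expand to order 4: (2·e^(x)·cos(2·x) + 2)^2 = -31·x^4/3 - 124·x^3/3 - 20·x^2 + 16·x + 16 + O(x^5).
The coefficient of x^4 is -31/3.

Final answer: -31/3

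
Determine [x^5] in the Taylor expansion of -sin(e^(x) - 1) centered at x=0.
Expand to order 5: -sin(e^(x) - 1) = 23·x^5/120 + 5·x^4/24 - x^2/2 - x + O(x^6).
The coefficient of x^5 is 23/120.

Final answer: 23/120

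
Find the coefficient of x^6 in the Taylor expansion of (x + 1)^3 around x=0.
Expand to order 6: (x + 1)^3 = x^3 + 3·x^2 + 3·x + 1 + O(x^7).
The coefficient of x^6 is 0.

Final answer: 0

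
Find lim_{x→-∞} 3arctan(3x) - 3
Evaluate the dominant behaviour as x → -∞; each term tends to a finite value or vanishes.
Limit = -3·π/2 - 3.

Final answer: -3·π/2 - 3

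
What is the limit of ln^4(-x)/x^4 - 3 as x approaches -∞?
The quotient is an ∞/∞ indeterminate form as x → -∞.
Compare growth rates of the dominant terms (exponentials ≫ polynomials ≫ logarithms), or apply L'Hôpital's rule; the quotient → 0.
Adding the constant: 0 - 3 = -3. Limit = -3.

Final answer: -3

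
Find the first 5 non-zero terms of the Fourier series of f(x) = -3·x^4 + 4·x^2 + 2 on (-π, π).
(-160 + 24·π^2)·cos(x) + (13 - 6·π^2)·cos(2·x) + (-32/9 + 8·π^2/3)·cos(3·x) + (25/16 - 3·π^2/2)·cos(4·x) - 3·π^4/5 + 2 + 4·π^2/3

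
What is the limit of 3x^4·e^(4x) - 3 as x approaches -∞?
The product is a 0·∞ indeterminate form at x → -∞.
Rewrite the product as 3x^4 / e^(-4x) (an ∞/∞ form) and apply L'Hôpital, or use the standard hierarchy e^(4|x|) ≫ |x^4| as x → -∞.
The indeterminate product → 0, so the limit = -3.

Final answer: -3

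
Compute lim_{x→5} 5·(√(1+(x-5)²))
Direct substitution at x = 5 gives 5.

Final answer: 5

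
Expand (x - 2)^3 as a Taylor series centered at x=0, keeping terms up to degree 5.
x^3 - 6·x^2 + 12·x - 8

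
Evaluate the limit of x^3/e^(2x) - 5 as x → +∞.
The quotient is an ∞/∞ indeterminate form as x → +∞.
The exponential denominator e^(2x) dominates the polynomial numerator (e^x ≫ x^3 as x → ∞), so the quotient → 0.
Adding the constant: 0 - 5 = -5. Limit = -5.

Final answer: -5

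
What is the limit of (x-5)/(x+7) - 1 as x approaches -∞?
Evaluate the dominant behaviour as x → -∞; each term tends to a finite value or vanishes.
Limit = 0.

Final answer: 0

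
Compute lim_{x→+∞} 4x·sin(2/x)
As x → +∞: let u = 2/x → 0⁺; then 4·x·sin(2/x) = 4·2·sin(u)/u → 4·2·1 = 8.
Limit = 8.

Final answer: 8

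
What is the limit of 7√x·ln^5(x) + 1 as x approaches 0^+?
The product is a 0·∞ indeterminate form at x → 0⁺.
Rewrite the product as 7·ln^5(x) / x^(-1/2) and apply L'Hôpital, or use the standard hierarchy x^(-1/2) ≫ |ln x|^5 as x → 0⁺.
The indeterminate product → 0, so the limit = 1.

Final answer: 1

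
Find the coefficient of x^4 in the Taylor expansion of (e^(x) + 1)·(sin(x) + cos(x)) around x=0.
Expand to order 4: (e^(x) + 1)·(sin(x) + cos(x)) = -x^4/8 - x^3/6 + x^2/2 + 3·x + 2 + O(x^5).
The coefficient of x^4 is -1/8.

Final answer: -1/8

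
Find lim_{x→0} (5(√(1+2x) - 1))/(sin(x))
Both numerator and denominator → 0 as x → 0; this is a 0/0 indeterminate form.
Expand each to leading order near x = 0: numerator ~ 5·x, denominator ~ x.
The limit of the ratio is 5.

Final answer: 5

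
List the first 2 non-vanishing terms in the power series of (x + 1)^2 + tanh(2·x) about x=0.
4·x + 1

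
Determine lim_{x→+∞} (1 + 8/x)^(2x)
As x → +∞: write (1 + 8/x)^(2x) = ((1 + 8/x)^x)^2 → (e^8)^2 = e^16.
Limit = e^(16).

Final answer: e^(16)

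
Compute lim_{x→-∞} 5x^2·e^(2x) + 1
The product is a 0·∞ indeterminate form at x → -∞.
Rewrite the product as 5x^2 / e^(-2x) (an ∞/∞ form) and apply L'Hôpital, or use the standard hierarchy e^(2|x|) ≫ |x^2| as x → -∞.
The indeterminate product → 0, so the limit = 1.

Final answer: 1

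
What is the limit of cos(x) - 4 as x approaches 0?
Direct substitution at x = 0 gives -3.

Final answer: -3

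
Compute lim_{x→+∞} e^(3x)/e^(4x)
This is an ∞/∞ indeterminate form as x → +∞.
Rewrite e^(3x)/e^(4x) = e^((3−4)x) = e^(-x); the exponent coefficient is -1 < 0 so e^(-x) → 0.
Limit = 0.

Final answer: 0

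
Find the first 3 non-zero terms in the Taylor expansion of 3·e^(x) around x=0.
3·x^2/2 + 3·x + 3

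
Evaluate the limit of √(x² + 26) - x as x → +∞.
This is an ∞ − ∞ indeterminate form.
Multiply and divide by the conjugate √(x²+26) + x; the x² terms cancel, leaving 26/(√(x²+26)+x) → 0.
Limit = 0.

Final answer: 0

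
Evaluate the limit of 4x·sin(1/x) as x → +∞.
As x → +∞: let u = 1/x → 0⁺; then 4·x·sin(1/x) = 4·1·sin(u)/u → 4·1·1 = 4.
Limit = 4.

Final answer: 4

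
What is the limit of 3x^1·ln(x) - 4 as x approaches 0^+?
The product is a 0·∞ indeterminate form at x → 0⁺.
Rewrite the product as 3·ln(x) / x^(-1) and apply L'Hôpital, or use the standard hierarchy x^(-1) ≫ |ln x| as x → 0⁺.
The indeterminate product → 0, so the limit = -4.

Final answer: -4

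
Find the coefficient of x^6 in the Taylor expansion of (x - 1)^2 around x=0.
Expand to order 6: (x - 1)^2 = x^2 - 2·x + 1 + O(x^7).
The coefficient of x^6 is 0.

Final answer: 0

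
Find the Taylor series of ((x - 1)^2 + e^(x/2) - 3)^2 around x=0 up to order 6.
7·x^6/1280 + 37·x^5/960 + 115·x^4/96 - 41·x^3/12 + 3·x + 1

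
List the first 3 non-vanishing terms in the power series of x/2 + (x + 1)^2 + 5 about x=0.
x^2 + 5·x/2 + 6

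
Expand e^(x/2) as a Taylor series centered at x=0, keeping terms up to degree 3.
x^3/48 + x^2/8 + x/2 + 1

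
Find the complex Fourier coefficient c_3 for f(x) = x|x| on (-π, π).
Compute the real Fourier coefficients first: a_3 = 0, b_3 = (-8 + 18·π^2)/(27·π).
Then c_3 = (a_3 − i·b_3)/2 = -i·π/3 + 4·i/(27·π).

Final answer: -i·π/3 + 4·i/(27·π)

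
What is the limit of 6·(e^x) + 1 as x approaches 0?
Direct substitution at x = 0 gives 7.

Final answer: 7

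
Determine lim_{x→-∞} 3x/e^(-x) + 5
The quotient is an ∞/∞ indeterminate form as x → -∞.
Compare growth rates of the dominant terms (exponentials ≫ polynomials ≫ logarithms), or apply L'Hôpital's rule; the quotient → 0.
Adding the constant: 0 + 5 = 5. Limit = 5.

Final answer: 5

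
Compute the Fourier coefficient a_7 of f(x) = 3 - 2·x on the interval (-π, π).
a_7 = (1/π) ∫_{-π}^{π} f(x)·cos(7x) dx.
Evaluate the integral (use parity and integration by parts as needed): a_7 = 0.

Final answer: 0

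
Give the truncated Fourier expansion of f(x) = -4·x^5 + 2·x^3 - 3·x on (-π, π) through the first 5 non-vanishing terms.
(-990 - 8·π^4 + 164·π^2)·sin(x) + (-22·π^2 + 36 + 4·π^4)·sin(2·x) + (-8·π^4/3 - 554/81 + 196·π^2/27)·sin(3·x) + (-7·π^2/2 + 45/16 + 2·π^4)·sin(4·x) + (-8·π^4/5 - 1062/625 + 52·π^2/25)·sin(5·x)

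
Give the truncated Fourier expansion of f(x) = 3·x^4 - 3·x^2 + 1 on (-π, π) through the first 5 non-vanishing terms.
(156 - 24·π^2)·cos(x) + (-12 + 6·π^2)·cos(2·x) + (28/9 - 8·π^2/3)·cos(3·x) + (-21/16 + 3·π^2/2)·cos(4·x) - π^2 + 1 + 3·π^4/5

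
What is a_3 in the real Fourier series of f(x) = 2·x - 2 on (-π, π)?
a_3 = (1/π) ∫_{-π}^{π} f(x)·cos(3x) dx.
Evaluate the integral (use parity and integration by parts as needed): a_3 = 0.

Final answer: 0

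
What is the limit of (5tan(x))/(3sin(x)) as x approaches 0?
Both numerator and denominator → 0 as x → 0; this is a 0/0 indeterminate form.
Expand each to leading order near x = 0: numerator ~ 5·x, denominator ~ 3·x.
The limit of the ratio is 5/3.

Final answer: 5/3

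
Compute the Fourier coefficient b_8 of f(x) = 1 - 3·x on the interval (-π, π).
b_8 = (1/π) ∫_{-π}^{π} f(x)·sin(8x) dx.
Evaluate the integral (use parity and integration by parts as needed): b_8 = 3/4.

Final answer: 3/4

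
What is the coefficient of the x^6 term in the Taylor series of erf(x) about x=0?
Expand to order 6: erf(x) = x^5/(5·√(π)) - 2·x^3/(3·√(π)) + 2·x/√(π) + O(x^7).
The coefficient of x^6 is 0.

Final answer: 0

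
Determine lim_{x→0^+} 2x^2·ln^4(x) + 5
The product is a 0·∞ indeterminate form at x → 0⁺.
Rewrite the product as 2·ln^4(x) / x^(-2) and apply L'Hôpital, or use the standard hierarchy x^(-2) ≫ |ln x|^4 as x → 0⁺.
The indeterminate product → 0, so the limit = 5.

Final answer: 5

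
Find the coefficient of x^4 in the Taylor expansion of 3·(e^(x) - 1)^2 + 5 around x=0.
Expand to order 4: 3·(e^(x) - 1)^2 + 5 = 7·x^4/4 + 3·x^3 + 3·x^2 + 5 + O(x^5).
The coefficient of x^4 is 7/4.

Final answer: 7/4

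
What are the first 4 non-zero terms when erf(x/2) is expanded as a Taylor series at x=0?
-x^7/(2688·√(π)) + x^5/(160·√(π)) - x^3/(12·√(π)) + x/√(π)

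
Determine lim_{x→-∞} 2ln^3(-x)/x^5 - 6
The quotient is an ∞/∞ indeterminate form as x → -∞.
Compare growth rates of the dominant terms (exponentials ≫ polynomials ≫ logarithms), or apply L'Hôpital's rule; the quotient → 0.
Adding the constant: 0 - 6 = -6. Limit = -6.

Final answer: -6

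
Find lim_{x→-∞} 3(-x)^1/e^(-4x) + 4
The quotient is an ∞/∞ indeterminate form as x → -∞.
Compare growth rates of the dominant terms (exponentials ≫ polynomials ≫ logarithms), or apply L'Hôpital's rule; the quotient → 0.
Adding the constant: 0 + 4 = 4. Limit = 4.

Final answer: 4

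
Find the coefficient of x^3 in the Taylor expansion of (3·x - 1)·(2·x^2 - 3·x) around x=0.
Expand to order 3: (3·x - 1)·(2·x^2 - 3·x) = 6·x^3 - 11·x^2 + 3·x + O(x^4).
The coefficient of x^3 is 6.

Final answer: 6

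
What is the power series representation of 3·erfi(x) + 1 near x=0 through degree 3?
2·x^3/√(π) + 6·x/√(π) + 1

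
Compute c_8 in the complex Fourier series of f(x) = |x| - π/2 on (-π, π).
Compute the real Fourier coefficients first: a_8 = 0, b_8 = 0.
Then c_8 = (a_8 − i·b_8)/2 = 0.

Final answer: 0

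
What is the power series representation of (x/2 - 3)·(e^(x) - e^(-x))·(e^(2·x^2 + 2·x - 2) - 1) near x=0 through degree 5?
x^5·(1/20 - 2303·e^(-2)/60) + x^4·(-179·e^(-2)/6 - 1/6) + x^3·(1 - 23·e^(-2)) + x^2·(-11·e^(-2) - 1) + x·(6 - 6·e^(-2))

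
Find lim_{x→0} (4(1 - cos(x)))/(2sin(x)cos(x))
Both numerator and denominator → 0 as x → 0; this is a 0/0 indeterminate form.
Expand each to leading order near x = 0: numerator ~ 2·x^2, denominator ~ 2·x.
The limit of the ratio is 0.

Final answer: 0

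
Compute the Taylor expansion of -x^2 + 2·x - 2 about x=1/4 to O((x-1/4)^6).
-25/16 + 3·(x - 1/4)/2 - (x - 1/4)^2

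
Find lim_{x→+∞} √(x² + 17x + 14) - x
This is an ∞ − ∞ indeterminate form.
Multiply and divide by the conjugate √(x²+17x + 14) + x; the x² terms cancel, leaving (17x + 14)/(√(x²+17x + 14)+x) → 17/2.
Limit = 17/2.

Final answer: 17/2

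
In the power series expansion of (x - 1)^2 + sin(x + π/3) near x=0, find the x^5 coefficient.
Expand to order 5: (x - 1)^2 + sin(x + π/3) = x^5/240 + √(3)·x^4/48 - x^3/12 + x^2·(1 - √(3)/4) - 3·x/2 + √(3)/2 + 1 + O(x^6).
The coefficient of x^5 is 1/240.

Final answer: 1/240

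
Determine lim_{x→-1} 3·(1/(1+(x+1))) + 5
Direct substitution at x = -1 gives 8.

Final answer: 8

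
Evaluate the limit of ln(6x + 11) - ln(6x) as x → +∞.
This is an ∞ − ∞ indeterminate form.
Combine the logarithms: ln(6x+11) − ln(6x) = ln((6x+11)/(6x)) = ln(1 + 11/(6x)) → ln(1) = 0.
Limit = 0.

Final answer: 0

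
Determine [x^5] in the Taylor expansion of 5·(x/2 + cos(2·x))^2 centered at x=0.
Expand to order 5: 5·(x/2 + cos(2·x))^2 = 10·x^5/3 + 80·x^4/3 - 10·x^3 - 75·x^2/4 + 5·x + 5 + O(x^6).
The coefficient of x^5 is 10/3.

Final answer: 10/3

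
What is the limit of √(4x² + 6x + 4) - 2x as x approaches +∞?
As x → +∞: multiply by the conjugate to get (6x+4)/(√(4x²+6x+4)+2x); the denominator ~ 4x, so the limit is 6/4 = 3/2.
Limit = 3/2.

Final answer: 3/2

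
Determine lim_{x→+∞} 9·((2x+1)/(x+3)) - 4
Evaluate the dominant behaviour as x → +∞; each term tends to a finite value or vanishes.
Limit = 14.

Final answer: 14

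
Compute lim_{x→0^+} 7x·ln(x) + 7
The product is a 0·∞ indeterminate form at x → 0⁺.
Rewrite the product as 7·ln(x) / x^(-1) and apply L'Hôpital, or use the standard hierarchy x^(-1) ≫ |ln x| as x → 0⁺.
The indeterminate product → 0, so the limit = 7.

Final answer: 7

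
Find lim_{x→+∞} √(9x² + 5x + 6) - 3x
As x → +∞: multiply by the conjugate to get (5x+6)/(√(9x²+5x+6)+3x); the denominator ~ 6x, so the limit is 5/6.
Limit = 5/6.

Final answer: 5/6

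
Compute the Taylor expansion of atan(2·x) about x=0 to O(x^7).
32·x^5/5 - 8·x^3/3 + 2·x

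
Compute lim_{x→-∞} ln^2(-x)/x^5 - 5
The quotient is an ∞/∞ indeterminate form as x → -∞.
Compare growth rates of the dominant terms (exponentials ≫ polynomials ≫ logarithms), or apply L'Hôpital's rule; the quotient → 0.
Adding the constant: 0 - 5 = -5. Limit = -5.

Final answer: -5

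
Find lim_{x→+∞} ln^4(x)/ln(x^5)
This is an ∞/∞ indeterminate form as x → +∞.
Write ln(x^5) = 5·ln(x), reducing the quotient to ln^3(x)/5 → ∞.
Limit = ∞.

Final answer: ∞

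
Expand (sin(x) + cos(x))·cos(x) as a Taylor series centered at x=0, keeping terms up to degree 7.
-4·x^7/315 - 2·x^6/45 + 2·x^5/15 + x^4/3 - 2·x^3/3 - x^2 + x + 1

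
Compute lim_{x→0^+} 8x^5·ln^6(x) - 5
The product is a 0·∞ indeterminate form at x → 0⁺.
Rewrite the product as 8·ln^6(x) / x^(-5) and apply L'Hôpital, or use the standard hierarchy x^(-5) ≫ |ln x|^6 as x → 0⁺.
The indeterminate product → 0, so the limit = -5.

Final answer: -5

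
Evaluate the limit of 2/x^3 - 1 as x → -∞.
Evaluate the dominant behaviour as x → -∞; each term tends to a finite value or vanishes.
Limit = -1.

Final answer: -1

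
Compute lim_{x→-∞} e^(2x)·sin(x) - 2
Evaluate the dominant behaviour as x → -∞; each term tends to a finite value or vanishes.
Limit = -2.

Final answer: -2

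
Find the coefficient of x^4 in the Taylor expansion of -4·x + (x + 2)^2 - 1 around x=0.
Expand to order 4: -4·x + (x + 2)^2 - 1 = x^2 + 3 + O(x^5).
The coefficient of x^4 is 0.

Final answer: 0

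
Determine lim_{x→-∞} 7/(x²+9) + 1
Evaluate the dominant behaviour as x → -∞; each term tends to a finite value or vanishes.
Limit = 1.

Final answer: 1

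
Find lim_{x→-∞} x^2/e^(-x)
This is an ∞/∞ indeterminate form as x → -∞.
Compare growth rates of the dominant terms (exponentials ≫ polynomials ≫ logarithms), or apply L'Hôpital's rule; the quotient → 0.
Limit = 0.

Final answer: 0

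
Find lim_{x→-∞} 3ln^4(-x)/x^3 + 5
The quotient is an ∞/∞ indeterminate form as x → -∞.
Compare growth rates of the dominant terms (exponentials ≫ polynomials ≫ logarithms), or apply L'Hôpital's rule; the quotient → 0.
Adding the constant: 0 + 5 = 5. Limit = 5.

Final answer: 5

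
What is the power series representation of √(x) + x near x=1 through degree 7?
2 + 3·(x - 1)/2 - (x - 1)^2/8 + (x - 1)^3/16 - 5·(x - 1)^4/128 + 7·(x - 1)^5/256 - 21·(x - 1)^6/1024 + 33·(x - 1)^7/2048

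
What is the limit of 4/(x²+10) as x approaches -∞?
Evaluate the dominant behaviour as x → -∞; each term tends to a finite value or vanishes.
Limit = 0.

Final answer: 0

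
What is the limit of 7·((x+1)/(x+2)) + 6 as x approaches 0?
Direct substitution at x = 0 gives 19/2.

Final answer: 19/2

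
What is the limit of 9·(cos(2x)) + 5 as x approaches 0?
Direct substitution at x = 0 gives 14.

Final answer: 14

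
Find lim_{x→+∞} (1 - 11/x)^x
As x → +∞: this is the defining limit (1 - 11/x)^x → e^(-11).
Limit = e^(-11).

Final answer: e^(-11)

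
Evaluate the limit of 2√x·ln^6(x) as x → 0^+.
This is a 0·∞ indeterminate form at x → 0⁺.
Rewrite the product as 2·ln^6(x) / x^(-1/2) and apply L'Hôpital, or use the standard hierarchy x^(-1/2) ≫ |ln x|^6 as x → 0⁺.
The indeterminate product → 0, so the limit = 0.

Final answer: 0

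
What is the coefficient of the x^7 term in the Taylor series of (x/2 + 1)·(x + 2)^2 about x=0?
Expand to order 7: (x/2 + 1)·(x + 2)^2 = x^3/2 + 3·x^2 + 6·x + 4 + O(x^8).
The coefficient of x^7 is 0.

Final answer: 0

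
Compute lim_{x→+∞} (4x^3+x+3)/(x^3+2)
This is an ∞/∞ indeterminate form as x → +∞.
Divide numerator and denominator by x^3 and let the lower-order terms vanish; the leading terms give 4/1 = 4.
Limit = 4.

Final answer: 4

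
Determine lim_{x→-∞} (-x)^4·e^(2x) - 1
The product is a 0·∞ indeterminate form at x → -∞.
Rewrite the product as (-x)^4 / e^(-2x) (an ∞/∞ form) and apply L'Hôpital, or use the standard hierarchy e^(2|x|) ≫ |(-x)^4| as x → -∞.
The indeterminate product → 0, so the limit = -1.

Final answer: -1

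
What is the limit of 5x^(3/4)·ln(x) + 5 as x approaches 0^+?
The product is a 0·∞ indeterminate form at x → 0⁺.
Rewrite the product as 5·ln(x) / x^(-3/4) and apply L'Hôpital, or use the standard hierarchy x^(-3/4) ≫ |ln x| as x → 0⁺.
The indeterminate product → 0, so the limit = 5.

Final answer: 5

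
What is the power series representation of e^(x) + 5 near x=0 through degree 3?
x^3/6 + x^2/2 + x + 6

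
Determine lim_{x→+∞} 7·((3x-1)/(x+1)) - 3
Evaluate the dominant behaviour as x → +∞; each term tends to a finite value or vanishes.
Limit = 18.

Final answer: 18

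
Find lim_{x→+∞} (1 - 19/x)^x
As x → +∞: this is the defining limit (1 - 19/x)^x → e^(-19).
Limit = e^(-19).

Final answer: e^(-19)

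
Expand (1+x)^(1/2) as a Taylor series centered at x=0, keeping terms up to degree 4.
-5·x^4/128 + x^3/16 - x^2/8 + x/2 + 1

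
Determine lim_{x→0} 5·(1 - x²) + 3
Direct substitution at x = 0 gives 8.

Final answer: 8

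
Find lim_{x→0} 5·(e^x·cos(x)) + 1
Direct substitution at x = 0 gives 6.

Final answer: 6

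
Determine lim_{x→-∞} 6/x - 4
Evaluate the dominant behaviour as x → -∞; each term tends to a finite value or vanishes.
Limit = -4.

Final answer: -4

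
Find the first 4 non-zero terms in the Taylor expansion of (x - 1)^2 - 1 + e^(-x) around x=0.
-x^3/6 + 3·x^2/2 - 3·x + 1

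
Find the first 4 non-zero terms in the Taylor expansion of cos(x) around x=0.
-x^6/720 + x^4/24 - x^2/2 + 1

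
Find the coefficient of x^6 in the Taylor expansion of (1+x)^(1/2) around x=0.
Expand to order 6: (1+x)^(1/2) = -21·x^6/1024 + 7·x^5/256 - 5·x^4/128 + x^3/16 - x^2/8 + x/2 + 1 + O(x^7).
The coefficient of x^6 is -21/1024.

Final answer: -21/1024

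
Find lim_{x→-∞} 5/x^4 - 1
Evaluate the dominant behaviour as x → -∞; each term tends to a finite value or vanishes.
Limit = -1.

Final answer: -1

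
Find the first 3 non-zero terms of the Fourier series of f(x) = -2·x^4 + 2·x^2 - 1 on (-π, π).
(-104 + 16·π^2)·cos(x) + (8 - 4·π^2)·cos(2·x) - 2·π^4/5 - 1 + 2·π^2/3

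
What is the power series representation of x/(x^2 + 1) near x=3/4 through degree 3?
12/25 + 112·(x - 3/4)/625 - 7488·(x - 3/4)^2/15625 + 134912·(x - 3/4)^3/390625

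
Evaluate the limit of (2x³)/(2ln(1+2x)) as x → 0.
Both numerator and denominator → 0 as x → 0; this is a 0/0 indeterminate form.
Expand each to leading order near x = 0: numerator ~ 2·x^3, denominator ~ 4·x.
The limit of the ratio is 0.

Final answer: 0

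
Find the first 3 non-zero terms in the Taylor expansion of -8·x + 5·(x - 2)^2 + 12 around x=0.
5·x^2 - 28·x + 32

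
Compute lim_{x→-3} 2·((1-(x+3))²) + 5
Direct substitution at x = -3 gives 7.

Final answer: 7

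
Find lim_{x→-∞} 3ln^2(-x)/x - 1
The quotient is an ∞/∞ indeterminate form as x → -∞.
Compare growth rates of the dominant terms (exponentials ≫ polynomials ≫ logarithms), or apply L'Hôpital's rule; the quotient → 0.
Adding the constant: 0 - 1 = -1. Limit = -1.

Final answer: -1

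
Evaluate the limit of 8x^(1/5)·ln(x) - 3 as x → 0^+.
The product is a 0·∞ indeterminate form at x → 0⁺.
Rewrite the product as 8·ln(x) / x^(-1/5) and apply L'Hôpital, or use the standard hierarchy x^(-1/5) ≫ |ln x| as x → 0⁺.
The indeterminate product → 0, so the limit = -3.

Final answer: -3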